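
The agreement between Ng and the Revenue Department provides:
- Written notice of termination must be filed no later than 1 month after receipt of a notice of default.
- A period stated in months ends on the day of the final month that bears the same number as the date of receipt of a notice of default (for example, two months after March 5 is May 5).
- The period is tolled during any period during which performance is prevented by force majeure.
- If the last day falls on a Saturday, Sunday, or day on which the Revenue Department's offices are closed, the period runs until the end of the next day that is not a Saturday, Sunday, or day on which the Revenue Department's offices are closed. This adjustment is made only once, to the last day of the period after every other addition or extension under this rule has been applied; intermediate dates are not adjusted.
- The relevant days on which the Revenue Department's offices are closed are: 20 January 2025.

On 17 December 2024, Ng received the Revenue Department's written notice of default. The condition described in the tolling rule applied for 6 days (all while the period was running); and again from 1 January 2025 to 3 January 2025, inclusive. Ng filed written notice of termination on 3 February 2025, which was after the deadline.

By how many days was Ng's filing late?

1 month after 17 December 2024 is January 17, 2025.
Tolling adds 6 days: January 17, 2025 + 6 days = January 23, 2025.
From January 1, 2025 through January 3, 2025 inclusive is 3 days; tolling adds 3 days: January 23, 2025 + 3 days = January 26, 2025.
January 26, 2025 is Sunday. The next qualifying day is January 27, 2025.
The deadline is January 27, 2025; from January 27, 2025 to February 3, 2025 is 7 days.

7 days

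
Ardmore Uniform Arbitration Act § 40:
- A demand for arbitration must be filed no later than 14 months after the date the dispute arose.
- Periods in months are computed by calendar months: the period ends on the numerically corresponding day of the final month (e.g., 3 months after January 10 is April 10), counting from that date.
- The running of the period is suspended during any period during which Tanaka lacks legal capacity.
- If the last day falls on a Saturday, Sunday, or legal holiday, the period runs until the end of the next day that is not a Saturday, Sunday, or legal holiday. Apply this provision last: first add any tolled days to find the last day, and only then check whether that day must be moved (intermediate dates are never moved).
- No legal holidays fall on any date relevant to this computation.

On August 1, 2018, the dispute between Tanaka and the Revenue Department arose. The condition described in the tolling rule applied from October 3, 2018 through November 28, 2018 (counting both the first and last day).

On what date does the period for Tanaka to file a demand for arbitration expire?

November 27, 2019

14 months after August 1, 2018 is October 1, 2019.
From October 3, 2018 through November 28, 2018 inclusive is 57 days; tolling adds 57 days: October 1, 2019 + 57 days = November 27, 2019.
November 27, 2019 is a Wednesday and not a legal holiday, so no extension applies.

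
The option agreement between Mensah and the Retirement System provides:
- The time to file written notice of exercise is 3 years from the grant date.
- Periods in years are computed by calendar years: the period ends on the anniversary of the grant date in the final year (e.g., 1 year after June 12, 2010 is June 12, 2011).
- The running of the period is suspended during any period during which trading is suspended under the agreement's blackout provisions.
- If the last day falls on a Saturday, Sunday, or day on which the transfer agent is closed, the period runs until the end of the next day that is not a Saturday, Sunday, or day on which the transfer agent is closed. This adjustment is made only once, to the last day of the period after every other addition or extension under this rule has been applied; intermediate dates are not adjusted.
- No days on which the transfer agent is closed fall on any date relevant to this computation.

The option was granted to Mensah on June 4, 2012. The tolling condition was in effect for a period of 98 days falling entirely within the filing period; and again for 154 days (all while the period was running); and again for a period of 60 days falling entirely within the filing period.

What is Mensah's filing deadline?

3 years after June 4, 2012 is June 4, 2015.
Tolling adds 98 days: June 4, 2015 + 98 days = September 10, 2015.
Tolling adds 154 days: September 10, 2015 + 154 days = February 11, 2016.
Tolling adds 60 days: February 11, 2016 + 60 days = April 11, 2016.
April 11, 2016 is a Monday and not a day on which the transfer agent is closed, so no extension applies.

April 11, 2016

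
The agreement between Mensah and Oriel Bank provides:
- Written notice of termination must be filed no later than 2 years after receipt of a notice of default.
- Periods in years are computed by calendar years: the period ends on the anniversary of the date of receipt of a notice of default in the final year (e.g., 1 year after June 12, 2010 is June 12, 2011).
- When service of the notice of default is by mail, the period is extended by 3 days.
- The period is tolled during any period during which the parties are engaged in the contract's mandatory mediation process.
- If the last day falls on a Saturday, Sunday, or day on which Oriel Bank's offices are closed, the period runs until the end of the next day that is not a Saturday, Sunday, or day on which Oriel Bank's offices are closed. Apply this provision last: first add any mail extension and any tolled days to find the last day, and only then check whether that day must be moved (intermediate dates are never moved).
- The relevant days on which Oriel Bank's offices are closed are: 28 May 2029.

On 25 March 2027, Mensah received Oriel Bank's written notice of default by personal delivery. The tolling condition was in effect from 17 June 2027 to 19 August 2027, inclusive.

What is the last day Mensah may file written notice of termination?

2 years after 25 March 2027 is March 25, 2029.
Service was not by mail, so no mail extension applies.
From June 17, 2027 through August 19, 2027 inclusive is 64 days; tolling adds 64 days: March 25, 2029 + 64 days = May 28, 2029.
May 28, 2029 is a listed holiday. The next qualifying day is May 29, 2029.

May 29, 2029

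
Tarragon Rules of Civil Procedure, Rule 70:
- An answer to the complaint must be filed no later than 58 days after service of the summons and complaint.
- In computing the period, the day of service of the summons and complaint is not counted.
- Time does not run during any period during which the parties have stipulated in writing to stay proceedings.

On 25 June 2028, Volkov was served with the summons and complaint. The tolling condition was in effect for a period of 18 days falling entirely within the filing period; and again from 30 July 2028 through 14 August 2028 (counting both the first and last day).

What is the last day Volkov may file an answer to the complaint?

September 25, 2028

58 days after 25 June 2028 is August 22, 2028.
Tolling adds 18 days: August 22, 2028 + 18 days = September 9, 2028.
From July 30, 2028 through August 14, 2028 inclusive is 16 days; tolling adds 16 days: September 9, 2028 + 16 days = September 25, 2028.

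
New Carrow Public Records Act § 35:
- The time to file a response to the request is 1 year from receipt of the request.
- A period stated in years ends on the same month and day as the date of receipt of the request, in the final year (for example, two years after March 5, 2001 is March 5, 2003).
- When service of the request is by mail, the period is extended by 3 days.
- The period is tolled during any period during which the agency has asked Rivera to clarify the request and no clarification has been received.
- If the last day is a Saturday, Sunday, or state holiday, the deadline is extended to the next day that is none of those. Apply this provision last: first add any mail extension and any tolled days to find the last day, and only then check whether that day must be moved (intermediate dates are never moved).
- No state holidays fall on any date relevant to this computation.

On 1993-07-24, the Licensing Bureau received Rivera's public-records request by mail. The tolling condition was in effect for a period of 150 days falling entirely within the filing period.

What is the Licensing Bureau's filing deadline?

1 year after 1993-07-24 is July 24, 1994.
Service was by mail, adding 3 days: July 24, 1994 + 3 days = July 27, 1994.
Tolling adds 150 days: July 27, 1994 + 150 days = December 24, 1994.
December 24, 1994 is Saturday; December 25, 1994 is Sunday. The next qualifying day is December 26, 1994.

December 26, 1994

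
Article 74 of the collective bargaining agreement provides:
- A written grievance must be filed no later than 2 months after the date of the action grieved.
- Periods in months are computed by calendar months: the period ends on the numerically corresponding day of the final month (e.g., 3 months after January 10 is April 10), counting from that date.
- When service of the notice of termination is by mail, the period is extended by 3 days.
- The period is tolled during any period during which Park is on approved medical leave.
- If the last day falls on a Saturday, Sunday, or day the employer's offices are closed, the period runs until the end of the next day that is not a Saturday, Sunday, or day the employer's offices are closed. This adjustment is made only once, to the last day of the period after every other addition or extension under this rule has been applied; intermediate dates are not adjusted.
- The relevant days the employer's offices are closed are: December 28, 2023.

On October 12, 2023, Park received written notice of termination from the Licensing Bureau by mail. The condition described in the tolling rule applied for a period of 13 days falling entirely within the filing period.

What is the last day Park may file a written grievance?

2 months after October 12, 2023 is December 12, 2023.
Service was by mail, adding 3 days: December 12, 2023 + 3 days = December 15, 2023.
Tolling adds 13 days: December 15, 2023 + 13 days = December 28, 2023.
December 28, 2023 is a listed holiday. The next qualifying day is December 29, 2023.

December 29, 2023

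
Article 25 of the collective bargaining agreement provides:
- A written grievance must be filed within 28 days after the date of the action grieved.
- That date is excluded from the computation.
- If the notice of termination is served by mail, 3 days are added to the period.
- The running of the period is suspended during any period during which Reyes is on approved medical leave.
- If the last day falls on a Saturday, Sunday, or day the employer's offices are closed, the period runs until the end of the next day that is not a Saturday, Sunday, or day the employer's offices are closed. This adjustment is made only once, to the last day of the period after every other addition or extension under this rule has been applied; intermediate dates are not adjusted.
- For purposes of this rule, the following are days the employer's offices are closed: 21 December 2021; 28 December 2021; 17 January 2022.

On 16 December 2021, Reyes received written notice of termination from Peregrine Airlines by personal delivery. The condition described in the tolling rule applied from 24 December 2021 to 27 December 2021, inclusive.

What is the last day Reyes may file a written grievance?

28 days after 16 December 2021 is January 13, 2022.
Service was not by mail, so no mail extension applies.
From December 24, 2021 through December 27, 2021 inclusive is 4 days; tolling adds 4 days: January 13, 2022 + 4 days = January 17, 2022.
January 17, 2022 is a listed holiday. The next qualifying day is January 18, 2022.

January 18, 2022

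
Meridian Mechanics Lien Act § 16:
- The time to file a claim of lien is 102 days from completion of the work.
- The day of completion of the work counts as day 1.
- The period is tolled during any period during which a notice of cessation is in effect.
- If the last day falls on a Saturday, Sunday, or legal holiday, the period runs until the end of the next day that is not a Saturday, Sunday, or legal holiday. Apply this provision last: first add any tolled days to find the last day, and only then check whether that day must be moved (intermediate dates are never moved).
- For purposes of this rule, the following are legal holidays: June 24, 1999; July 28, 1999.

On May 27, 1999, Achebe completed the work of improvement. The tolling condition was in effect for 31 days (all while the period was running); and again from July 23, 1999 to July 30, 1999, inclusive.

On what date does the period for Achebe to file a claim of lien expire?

October 14, 1999

Counting May 27, 1999 as day 1, day 102 is September 5, 1999.
Tolling adds 31 days: September 5, 1999 + 31 days = October 6, 1999.
From July 23, 1999 through July 30, 1999 inclusive is 8 days; tolling adds 8 days: October 6, 1999 + 8 days = October 14, 1999.
October 14, 1999 is a Thursday and not a legal holiday, so no extension applies.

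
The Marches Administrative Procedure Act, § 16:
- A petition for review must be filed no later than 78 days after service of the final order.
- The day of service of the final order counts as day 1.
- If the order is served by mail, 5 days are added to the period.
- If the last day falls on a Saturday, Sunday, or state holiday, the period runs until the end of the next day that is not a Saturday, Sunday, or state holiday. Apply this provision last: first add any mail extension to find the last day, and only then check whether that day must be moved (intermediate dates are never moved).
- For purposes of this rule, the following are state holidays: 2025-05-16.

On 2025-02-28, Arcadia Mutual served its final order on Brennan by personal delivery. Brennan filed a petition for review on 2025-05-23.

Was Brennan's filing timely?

Counting 2025-02-28 as day 1, day 78 is May 16, 2025.
Service was not by mail, so no mail extension applies.
May 16, 2025 is a listed holiday; May 17, 2025 is Saturday; May 18, 2025 is Sunday. The next qualifying day is May 19, 2025.
The deadline is May 19, 2025; the filing on May 23, 2025 is after that date.

No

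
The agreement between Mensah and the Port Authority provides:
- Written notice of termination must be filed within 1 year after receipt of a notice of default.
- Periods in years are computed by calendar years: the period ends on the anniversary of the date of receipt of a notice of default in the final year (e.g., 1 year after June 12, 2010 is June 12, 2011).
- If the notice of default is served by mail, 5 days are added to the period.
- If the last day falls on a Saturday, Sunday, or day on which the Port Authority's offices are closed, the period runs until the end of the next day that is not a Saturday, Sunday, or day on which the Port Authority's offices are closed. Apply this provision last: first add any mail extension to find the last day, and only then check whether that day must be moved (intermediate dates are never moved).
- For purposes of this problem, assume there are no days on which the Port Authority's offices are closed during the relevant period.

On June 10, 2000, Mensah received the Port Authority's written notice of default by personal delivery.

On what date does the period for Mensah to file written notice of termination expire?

June 11, 2001

1 year after June 10, 2000 is June 10, 2001.
Service was not by mail, so no mail extension applies.
June 10, 2001 is Sunday. The next qualifying day is June 11, 2001.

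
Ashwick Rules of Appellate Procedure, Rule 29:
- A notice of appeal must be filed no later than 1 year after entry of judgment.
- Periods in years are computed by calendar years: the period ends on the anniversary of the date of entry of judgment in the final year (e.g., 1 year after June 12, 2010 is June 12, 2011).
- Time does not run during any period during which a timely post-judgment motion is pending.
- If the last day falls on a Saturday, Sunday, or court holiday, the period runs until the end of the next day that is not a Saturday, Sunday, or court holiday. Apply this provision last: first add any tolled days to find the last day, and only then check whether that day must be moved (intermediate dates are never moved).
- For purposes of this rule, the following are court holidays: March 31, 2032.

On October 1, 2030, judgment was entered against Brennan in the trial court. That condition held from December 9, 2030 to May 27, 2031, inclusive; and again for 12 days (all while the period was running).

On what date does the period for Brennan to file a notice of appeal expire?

1 year after October 1, 2030 is October 1, 2031.
From December 9, 2030 through May 27, 2031 inclusive is 170 days; tolling adds 170 days: October 1, 2031 + 170 days = March 19, 2032.
Tolling adds 12 days: March 19, 2032 + 12 days = March 31, 2032.
March 31, 2032 is a listed holiday. The next qualifying day is April 1, 2032.

April 1, 2032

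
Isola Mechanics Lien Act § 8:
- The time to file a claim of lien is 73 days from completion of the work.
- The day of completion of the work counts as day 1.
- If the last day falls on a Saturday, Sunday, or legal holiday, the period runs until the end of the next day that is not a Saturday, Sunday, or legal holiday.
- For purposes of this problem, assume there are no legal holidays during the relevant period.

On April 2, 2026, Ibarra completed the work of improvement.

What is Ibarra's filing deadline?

Counting April 2, 2026 as day 1, day 73 is June 13, 2026.
June 13, 2026 is Saturday; June 14, 2026 is Sunday. The next qualifying day is June 15, 2026.

June 15, 2026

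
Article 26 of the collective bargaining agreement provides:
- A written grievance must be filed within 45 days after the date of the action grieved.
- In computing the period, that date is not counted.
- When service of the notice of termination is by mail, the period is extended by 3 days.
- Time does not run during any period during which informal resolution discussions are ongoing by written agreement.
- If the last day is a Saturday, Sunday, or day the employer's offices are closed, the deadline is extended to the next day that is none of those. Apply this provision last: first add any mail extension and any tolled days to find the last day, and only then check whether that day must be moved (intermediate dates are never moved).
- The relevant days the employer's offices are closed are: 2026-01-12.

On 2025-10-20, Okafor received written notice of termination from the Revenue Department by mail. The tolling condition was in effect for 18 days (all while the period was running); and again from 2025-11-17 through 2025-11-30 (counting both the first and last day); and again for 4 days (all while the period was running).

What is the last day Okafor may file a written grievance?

45 days after 2025-10-20 is December 4, 2025.
Service was by mail, adding 3 days: December 4, 2025 + 3 days = December 7, 2025.
Tolling adds 18 days: December 7, 2025 + 18 days = December 25, 2025.
From November 17, 2025 through November 30, 2025 inclusive is 14 days; tolling adds 14 days: December 25, 2025 + 14 days = January 8, 2026.
Tolling adds 4 days: January 8, 2026 + 4 days = January 12, 2026.
January 12, 2026 is a listed holiday. The next qualifying day is January 13, 2026.

January 13, 2026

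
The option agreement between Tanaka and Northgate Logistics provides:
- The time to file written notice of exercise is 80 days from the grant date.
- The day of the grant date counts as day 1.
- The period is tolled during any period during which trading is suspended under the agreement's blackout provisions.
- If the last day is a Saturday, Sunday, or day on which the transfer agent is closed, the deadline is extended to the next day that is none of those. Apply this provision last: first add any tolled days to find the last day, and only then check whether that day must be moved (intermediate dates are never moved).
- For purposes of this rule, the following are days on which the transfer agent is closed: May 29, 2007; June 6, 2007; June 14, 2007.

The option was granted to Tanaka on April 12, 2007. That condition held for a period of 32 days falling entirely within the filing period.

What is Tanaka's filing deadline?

Counting April 12, 2007 as day 1, day 80 is June 30, 2007.
Tolling adds 32 days: June 30, 2007 + 32 days = August 1, 2007.
August 1, 2007 is a Wednesday and not a day on which the transfer agent is closed, so no extension applies.

August 1, 2007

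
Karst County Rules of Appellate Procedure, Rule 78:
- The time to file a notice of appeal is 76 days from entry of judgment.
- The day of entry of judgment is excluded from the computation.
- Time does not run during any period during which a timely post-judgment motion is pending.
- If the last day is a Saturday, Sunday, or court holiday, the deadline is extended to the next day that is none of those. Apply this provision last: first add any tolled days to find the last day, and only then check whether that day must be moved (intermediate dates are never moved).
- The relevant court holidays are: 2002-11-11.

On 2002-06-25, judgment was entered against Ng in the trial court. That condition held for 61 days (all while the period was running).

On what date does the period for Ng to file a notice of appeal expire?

November 12, 2002

76 days after 2002-06-25 is September 9, 2002.
Tolling adds 61 days: September 9, 2002 + 61 days = November 9, 2002.
November 9, 2002 is Saturday; November 10, 2002 is Sunday; November 11, 2002 is a listed holiday. The next qualifying day is November 12, 2002.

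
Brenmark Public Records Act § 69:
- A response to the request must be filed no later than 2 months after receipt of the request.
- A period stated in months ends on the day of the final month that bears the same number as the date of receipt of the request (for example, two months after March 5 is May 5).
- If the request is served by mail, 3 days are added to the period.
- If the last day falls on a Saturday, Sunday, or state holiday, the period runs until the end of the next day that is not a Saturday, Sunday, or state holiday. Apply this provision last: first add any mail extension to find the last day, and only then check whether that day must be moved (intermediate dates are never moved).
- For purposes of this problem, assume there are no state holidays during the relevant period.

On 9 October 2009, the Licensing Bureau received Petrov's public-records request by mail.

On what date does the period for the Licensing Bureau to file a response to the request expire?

December 14, 2009

2 months after 9 October 2009 is December 9, 2009.
Service was by mail, adding 3 days: December 9, 2009 + 3 days = December 12, 2009.
December 12, 2009 is Saturday; December 13, 2009 is Sunday. The next qualifying day is December 14, 2009.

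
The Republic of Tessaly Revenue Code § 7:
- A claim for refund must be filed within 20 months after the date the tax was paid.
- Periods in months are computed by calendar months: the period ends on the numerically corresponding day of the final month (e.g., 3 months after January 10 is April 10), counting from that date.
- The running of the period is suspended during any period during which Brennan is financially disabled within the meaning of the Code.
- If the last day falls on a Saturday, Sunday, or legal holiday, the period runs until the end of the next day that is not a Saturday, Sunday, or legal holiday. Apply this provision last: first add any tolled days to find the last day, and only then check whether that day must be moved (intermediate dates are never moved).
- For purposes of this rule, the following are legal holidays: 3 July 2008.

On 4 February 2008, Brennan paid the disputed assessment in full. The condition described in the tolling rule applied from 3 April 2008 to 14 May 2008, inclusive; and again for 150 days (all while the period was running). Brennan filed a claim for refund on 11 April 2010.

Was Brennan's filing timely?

20 months after 4 February 2008 is October 4, 2009.
From April 3, 2008 through May 14, 2008 inclusive is 42 days; tolling adds 42 days: October 4, 2009 + 42 days = November 15, 2009.
Tolling adds 150 days: November 15, 2009 + 150 days = April 14, 2010.
April 14, 2010 is a Wednesday and not a legal holiday, so no extension applies.
The deadline is April 14, 2010; the filing on April 11, 2010 is on or before that date.

Yes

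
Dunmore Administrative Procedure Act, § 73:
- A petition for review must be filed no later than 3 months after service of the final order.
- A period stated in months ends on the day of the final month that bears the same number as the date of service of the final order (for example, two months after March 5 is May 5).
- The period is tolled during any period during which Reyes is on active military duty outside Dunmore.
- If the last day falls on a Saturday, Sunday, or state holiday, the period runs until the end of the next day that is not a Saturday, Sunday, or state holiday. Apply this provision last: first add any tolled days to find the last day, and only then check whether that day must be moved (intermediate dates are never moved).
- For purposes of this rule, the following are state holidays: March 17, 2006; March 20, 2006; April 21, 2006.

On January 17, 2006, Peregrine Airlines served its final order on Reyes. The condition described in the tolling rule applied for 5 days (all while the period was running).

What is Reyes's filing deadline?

3 months after January 17, 2006 is April 17, 2006.
Tolling adds 5 days: April 17, 2006 + 5 days = April 22, 2006.
April 22, 2006 is Saturday; April 23, 2006 is Sunday. The next qualifying day is April 24, 2006.

April 24, 2006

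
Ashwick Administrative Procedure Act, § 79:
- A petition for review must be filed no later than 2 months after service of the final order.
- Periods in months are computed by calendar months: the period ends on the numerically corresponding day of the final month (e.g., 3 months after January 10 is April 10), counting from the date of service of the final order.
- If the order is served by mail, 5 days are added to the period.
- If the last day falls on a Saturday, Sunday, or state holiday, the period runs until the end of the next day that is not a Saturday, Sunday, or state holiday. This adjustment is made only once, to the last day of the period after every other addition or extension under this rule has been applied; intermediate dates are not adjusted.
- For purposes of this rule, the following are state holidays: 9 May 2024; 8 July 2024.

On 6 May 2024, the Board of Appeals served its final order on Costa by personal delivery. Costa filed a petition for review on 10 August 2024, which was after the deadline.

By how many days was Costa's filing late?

32 days

2 months after 6 May 2024 is July 6, 2024.
Service was not by mail, so no mail extension applies.
July 6, 2024 is Saturday; July 7, 2024 is Sunday; July 8, 2024 is a listed holiday. The next qualifying day is July 9, 2024.
The deadline is July 9, 2024; from July 9, 2024 to August 10, 2024 is 32 days.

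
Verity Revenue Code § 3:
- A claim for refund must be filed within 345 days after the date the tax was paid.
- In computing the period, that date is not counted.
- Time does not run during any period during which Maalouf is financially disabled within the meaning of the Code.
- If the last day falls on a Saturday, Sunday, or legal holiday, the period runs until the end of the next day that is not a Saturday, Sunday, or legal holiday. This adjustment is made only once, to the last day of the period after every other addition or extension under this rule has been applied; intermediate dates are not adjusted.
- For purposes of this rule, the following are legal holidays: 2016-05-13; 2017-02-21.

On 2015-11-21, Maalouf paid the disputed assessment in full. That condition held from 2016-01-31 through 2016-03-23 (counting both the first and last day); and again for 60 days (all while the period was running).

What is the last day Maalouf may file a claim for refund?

February 22, 2017

345 days after 2015-11-21 is October 31, 2016.
From January 31, 2016 through March 23, 2016 inclusive is 53 days; tolling adds 53 days: October 31, 2016 + 53 days = December 23, 2016.
Tolling adds 60 days: December 23, 2016 + 60 days = February 21, 2017.
February 21, 2017 is a listed holiday. The next qualifying day is February 22, 2017.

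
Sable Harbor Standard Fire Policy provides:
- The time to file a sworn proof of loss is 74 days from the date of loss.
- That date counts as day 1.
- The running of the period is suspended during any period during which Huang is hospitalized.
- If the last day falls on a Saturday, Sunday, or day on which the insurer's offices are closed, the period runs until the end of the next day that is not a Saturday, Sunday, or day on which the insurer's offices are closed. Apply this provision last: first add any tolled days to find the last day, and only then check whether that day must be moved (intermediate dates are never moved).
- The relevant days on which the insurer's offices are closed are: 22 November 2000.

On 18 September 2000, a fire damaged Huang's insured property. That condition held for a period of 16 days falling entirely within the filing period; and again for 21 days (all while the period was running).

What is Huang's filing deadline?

January 8, 2001

Counting 18 September 2000 as day 1, day 74 is November 30, 2000.
Tolling adds 16 days: November 30, 2000 + 16 days = December 16, 2000.
Tolling adds 21 days: December 16, 2000 + 21 days = January 6, 2001.
January 6, 2001 is Saturday; January 7, 2001 is Sunday. The next qualifying day is January 8, 2001.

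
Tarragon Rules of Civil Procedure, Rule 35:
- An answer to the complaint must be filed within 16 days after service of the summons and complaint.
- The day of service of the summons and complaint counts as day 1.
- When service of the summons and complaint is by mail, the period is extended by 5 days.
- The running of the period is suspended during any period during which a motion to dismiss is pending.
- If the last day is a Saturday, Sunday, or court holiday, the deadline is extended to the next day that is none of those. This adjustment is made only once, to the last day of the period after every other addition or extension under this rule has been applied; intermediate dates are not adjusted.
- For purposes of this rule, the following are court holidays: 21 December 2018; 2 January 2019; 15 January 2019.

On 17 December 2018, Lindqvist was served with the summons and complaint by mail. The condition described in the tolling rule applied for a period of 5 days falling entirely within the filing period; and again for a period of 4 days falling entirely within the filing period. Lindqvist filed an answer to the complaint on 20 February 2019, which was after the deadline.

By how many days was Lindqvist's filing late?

Counting 17 December 2018 as day 1, day 16 is January 1, 2019.
Service was by mail, adding 5 days: January 1, 2019 + 5 days = January 6, 2019.
Tolling adds 5 days: January 6, 2019 + 5 days = January 11, 2019.
Tolling adds 4 days: January 11, 2019 + 4 days = January 15, 2019.
January 15, 2019 is a listed holiday. The next qualifying day is January 16, 2019.
The deadline is January 16, 2019; from January 16, 2019 to February 20, 2019 is 35 days.

35 days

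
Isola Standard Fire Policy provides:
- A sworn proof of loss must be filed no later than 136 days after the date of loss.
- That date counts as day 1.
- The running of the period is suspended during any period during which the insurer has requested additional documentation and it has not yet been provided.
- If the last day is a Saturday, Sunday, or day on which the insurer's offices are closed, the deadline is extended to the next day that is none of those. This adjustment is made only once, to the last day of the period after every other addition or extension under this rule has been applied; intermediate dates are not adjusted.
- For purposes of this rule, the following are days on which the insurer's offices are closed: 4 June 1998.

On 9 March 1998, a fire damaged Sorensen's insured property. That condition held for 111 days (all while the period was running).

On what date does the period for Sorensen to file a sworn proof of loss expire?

Counting 9 March 1998 as day 1, day 136 is July 22, 1998.
Tolling adds 111 days: July 22, 1998 + 111 days = November 10, 1998.
November 10, 1998 is a Tuesday and not a day on which the insurer's offices are closed, so no extension applies.

November 10, 1998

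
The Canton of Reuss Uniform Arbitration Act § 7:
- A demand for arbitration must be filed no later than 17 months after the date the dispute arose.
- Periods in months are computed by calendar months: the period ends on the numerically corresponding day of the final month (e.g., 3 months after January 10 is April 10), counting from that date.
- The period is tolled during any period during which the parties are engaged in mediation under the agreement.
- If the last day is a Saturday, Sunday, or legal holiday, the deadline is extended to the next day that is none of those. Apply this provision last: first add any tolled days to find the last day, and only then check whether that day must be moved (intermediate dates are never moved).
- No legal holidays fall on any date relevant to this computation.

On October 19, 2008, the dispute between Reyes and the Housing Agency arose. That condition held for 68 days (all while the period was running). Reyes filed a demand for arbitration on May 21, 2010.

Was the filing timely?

Yes

17 months after October 19, 2008 is March 19, 2010.
Tolling adds 68 days: March 19, 2010 + 68 days = May 26, 2010.
May 26, 2010 is a Wednesday and not a legal holiday, so no extension applies.
The deadline is May 26, 2010; the filing on May 21, 2010 is on or before that date.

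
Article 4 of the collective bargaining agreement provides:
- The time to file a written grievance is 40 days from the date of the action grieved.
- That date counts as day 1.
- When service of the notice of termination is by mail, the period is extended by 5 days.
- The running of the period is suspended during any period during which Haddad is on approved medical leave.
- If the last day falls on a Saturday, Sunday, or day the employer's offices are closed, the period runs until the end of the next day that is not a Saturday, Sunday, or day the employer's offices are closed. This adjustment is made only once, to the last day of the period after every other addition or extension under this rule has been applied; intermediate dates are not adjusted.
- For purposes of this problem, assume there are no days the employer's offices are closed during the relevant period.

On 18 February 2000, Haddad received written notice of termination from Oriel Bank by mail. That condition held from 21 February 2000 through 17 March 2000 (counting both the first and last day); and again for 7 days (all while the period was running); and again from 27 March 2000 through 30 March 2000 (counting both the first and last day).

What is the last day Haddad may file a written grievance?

May 9, 2000

Counting 18 February 2000 as day 1, day 40 is March 28, 2000.
Service was by mail, adding 5 days: March 28, 2000 + 5 days = April 2, 2000.
From February 21, 2000 through March 17, 2000 inclusive is 26 days; tolling adds 26 days: April 2, 2000 + 26 days = April 28, 2000.
Tolling adds 7 days: April 28, 2000 + 7 days = May 5, 2000.
From March 27, 2000 through March 30, 2000 inclusive is 4 days; tolling adds 4 days: May 5, 2000 + 4 days = May 9, 2000.
May 9, 2000 is a Tuesday and not a day the employer's offices are closed, so no extension applies.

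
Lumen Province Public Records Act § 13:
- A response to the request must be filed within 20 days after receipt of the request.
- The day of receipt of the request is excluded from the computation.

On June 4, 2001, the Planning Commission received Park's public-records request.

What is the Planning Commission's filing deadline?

20 days after June 4, 2001 is June 24, 2001.

June 24, 2001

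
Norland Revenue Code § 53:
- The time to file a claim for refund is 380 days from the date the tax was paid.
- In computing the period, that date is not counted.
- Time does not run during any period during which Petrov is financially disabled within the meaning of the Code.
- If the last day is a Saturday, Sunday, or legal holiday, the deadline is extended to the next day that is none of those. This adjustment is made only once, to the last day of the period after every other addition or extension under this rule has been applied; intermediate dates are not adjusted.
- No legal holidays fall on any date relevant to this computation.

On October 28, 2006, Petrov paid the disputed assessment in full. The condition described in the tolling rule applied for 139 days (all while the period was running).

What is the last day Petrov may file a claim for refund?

380 days after October 28, 2006 is November 12, 2007.
Tolling adds 139 days: November 12, 2007 + 139 days = March 30, 2008.
March 30, 2008 is Sunday. The next qualifying day is March 31, 2008.

March 31, 2008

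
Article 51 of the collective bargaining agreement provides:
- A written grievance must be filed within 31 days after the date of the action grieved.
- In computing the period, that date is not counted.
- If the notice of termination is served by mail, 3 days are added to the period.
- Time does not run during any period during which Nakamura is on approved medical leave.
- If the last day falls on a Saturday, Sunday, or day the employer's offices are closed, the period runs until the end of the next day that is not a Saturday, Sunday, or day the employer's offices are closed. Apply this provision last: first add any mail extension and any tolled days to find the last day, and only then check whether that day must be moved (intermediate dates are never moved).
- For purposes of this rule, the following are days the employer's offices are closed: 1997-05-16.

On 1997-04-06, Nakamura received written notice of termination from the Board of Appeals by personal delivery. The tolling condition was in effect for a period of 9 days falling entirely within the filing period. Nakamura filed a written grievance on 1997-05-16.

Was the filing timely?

31 days after 1997-04-06 is May 7, 1997.
Service was not by mail, so no mail extension applies.
Tolling adds 9 days: May 7, 1997 + 9 days = May 16, 1997.
May 16, 1997 is a listed holiday; May 17, 1997 is Saturday; May 18, 1997 is Sunday. The next qualifying day is May 19, 1997.
The deadline is May 19, 1997; the filing on May 16, 1997 is on or before that date.

Yes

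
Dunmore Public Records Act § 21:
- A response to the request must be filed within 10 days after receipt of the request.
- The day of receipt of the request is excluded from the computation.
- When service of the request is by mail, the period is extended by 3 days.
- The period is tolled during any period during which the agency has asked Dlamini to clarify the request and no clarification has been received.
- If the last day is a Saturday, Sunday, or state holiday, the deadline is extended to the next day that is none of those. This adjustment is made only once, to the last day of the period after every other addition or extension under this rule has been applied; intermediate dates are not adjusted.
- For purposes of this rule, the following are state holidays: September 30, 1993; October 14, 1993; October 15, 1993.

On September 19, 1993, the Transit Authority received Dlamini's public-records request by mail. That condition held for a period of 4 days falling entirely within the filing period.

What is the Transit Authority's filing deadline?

October 6, 1993

10 days after September 19, 1993 is September 29, 1993.
Service was by mail, adding 3 days: September 29, 1993 + 3 days = October 2, 1993.
Tolling adds 4 days: October 2, 1993 + 4 days = October 6, 1993.
October 6, 1993 is a Wednesday and not a state holiday, so no extension applies.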